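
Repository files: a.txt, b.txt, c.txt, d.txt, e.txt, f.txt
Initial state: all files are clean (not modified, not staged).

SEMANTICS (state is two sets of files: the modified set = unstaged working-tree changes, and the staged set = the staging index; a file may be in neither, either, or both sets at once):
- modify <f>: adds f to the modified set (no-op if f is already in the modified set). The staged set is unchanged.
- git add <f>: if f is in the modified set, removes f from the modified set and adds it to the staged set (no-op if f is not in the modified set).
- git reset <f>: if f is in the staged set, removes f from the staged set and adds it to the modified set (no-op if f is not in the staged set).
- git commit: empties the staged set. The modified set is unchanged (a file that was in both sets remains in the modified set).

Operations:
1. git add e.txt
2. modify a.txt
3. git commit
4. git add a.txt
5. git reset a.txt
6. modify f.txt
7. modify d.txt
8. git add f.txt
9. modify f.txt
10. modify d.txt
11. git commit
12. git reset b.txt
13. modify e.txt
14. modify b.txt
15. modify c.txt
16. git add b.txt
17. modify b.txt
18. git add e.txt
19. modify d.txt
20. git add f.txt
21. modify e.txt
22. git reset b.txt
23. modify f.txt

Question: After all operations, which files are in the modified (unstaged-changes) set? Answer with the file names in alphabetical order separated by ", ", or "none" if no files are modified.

Answer: a.txt, b.txt, c.txt, d.txt, e.txt, f.txt

Derivation:
After op 1 (git add e.txt): modified={none} staged={none}
After op 2 (modify a.txt): modified={a.txt} staged={none}
After op 3 (git commit): modified={a.txt} staged={none}
After op 4 (git add a.txt): modified={none} staged={a.txt}
After op 5 (git reset a.txt): modified={a.txt} staged={none}
After op 6 (modify f.txt): modified={a.txt, f.txt} staged={none}
After op 7 (modify d.txt): modified={a.txt, d.txt, f.txt} staged={none}
After op 8 (git add f.txt): modified={a.txt, d.txt} staged={f.txt}
After op 9 (modify f.txt): modified={a.txt, d.txt, f.txt} staged={f.txt}
After op 10 (modify d.txt): modified={a.txt, d.txt, f.txt} staged={f.txt}
After op 11 (git commit): modified={a.txt, d.txt, f.txt} staged={none}
After op 12 (git reset b.txt): modified={a.txt, d.txt, f.txt} staged={none}
After op 13 (modify e.txt): modified={a.txt, d.txt, e.txt, f.txt} staged={none}
After op 14 (modify b.txt): modified={a.txt, b.txt, d.txt, e.txt, f.txt} staged={none}
After op 15 (modify c.txt): modified={a.txt, b.txt, c.txt, d.txt, e.txt, f.txt} staged={none}
After op 16 (git add b.txt): modified={a.txt, c.txt, d.txt, e.txt, f.txt} staged={b.txt}
After op 17 (modify b.txt): modified={a.txt, b.txt, c.txt, d.txt, e.txt, f.txt} staged={b.txt}
After op 18 (git add e.txt): modified={a.txt, b.txt, c.txt, d.txt, f.txt} staged={b.txt, e.txt}
After op 19 (modify d.txt): modified={a.txt, b.txt, c.txt, d.txt, f.txt} staged={b.txt, e.txt}
After op 20 (git add f.txt): modified={a.txt, b.txt, c.txt, d.txt} staged={b.txt, e.txt, f.txt}
After op 21 (modify e.txt): modified={a.txt, b.txt, c.txt, d.txt, e.txt} staged={b.txt, e.txt, f.txt}
After op 22 (git reset b.txt): modified={a.txt, b.txt, c.txt, d.txt, e.txt} staged={e.txt, f.txt}
After op 23 (modify f.txt): modified={a.txt, b.txt, c.txt, d.txt, e.txt, f.txt} staged={e.txt, f.txt}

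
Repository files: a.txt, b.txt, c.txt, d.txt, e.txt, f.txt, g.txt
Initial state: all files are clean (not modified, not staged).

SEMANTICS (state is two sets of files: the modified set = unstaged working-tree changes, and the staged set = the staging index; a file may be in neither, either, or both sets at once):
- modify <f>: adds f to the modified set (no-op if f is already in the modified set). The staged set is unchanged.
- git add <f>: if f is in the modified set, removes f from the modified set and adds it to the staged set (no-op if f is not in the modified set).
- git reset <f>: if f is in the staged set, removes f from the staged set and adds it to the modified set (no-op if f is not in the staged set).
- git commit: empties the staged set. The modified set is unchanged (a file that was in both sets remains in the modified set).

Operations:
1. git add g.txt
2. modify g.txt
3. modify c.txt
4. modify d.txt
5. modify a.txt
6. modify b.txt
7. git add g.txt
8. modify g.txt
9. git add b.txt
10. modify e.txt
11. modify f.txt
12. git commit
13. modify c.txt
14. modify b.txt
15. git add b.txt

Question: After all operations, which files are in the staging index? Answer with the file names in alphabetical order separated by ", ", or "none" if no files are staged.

After op 1 (git add g.txt): modified={none} staged={none}
After op 2 (modify g.txt): modified={g.txt} staged={none}
After op 3 (modify c.txt): modified={c.txt, g.txt} staged={none}
After op 4 (modify d.txt): modified={c.txt, d.txt, g.txt} staged={none}
After op 5 (modify a.txt): modified={a.txt, c.txt, d.txt, g.txt} staged={none}
After op 6 (modify b.txt): modified={a.txt, b.txt, c.txt, d.txt, g.txt} staged={none}
After op 7 (git add g.txt): modified={a.txt, b.txt, c.txt, d.txt} staged={g.txt}
After op 8 (modify g.txt): modified={a.txt, b.txt, c.txt, d.txt, g.txt} staged={g.txt}
After op 9 (git add b.txt): modified={a.txt, c.txt, d.txt, g.txt} staged={b.txt, g.txt}
After op 10 (modify e.txt): modified={a.txt, c.txt, d.txt, e.txt, g.txt} staged={b.txt, g.txt}
After op 11 (modify f.txt): modified={a.txt, c.txt, d.txt, e.txt, f.txt, g.txt} staged={b.txt, g.txt}
After op 12 (git commit): modified={a.txt, c.txt, d.txt, e.txt, f.txt, g.txt} staged={none}
After op 13 (modify c.txt): modified={a.txt, c.txt, d.txt, e.txt, f.txt, g.txt} staged={none}
After op 14 (modify b.txt): modified={a.txt, b.txt, c.txt, d.txt, e.txt, f.txt, g.txt} staged={none}
After op 15 (git add b.txt): modified={a.txt, c.txt, d.txt, e.txt, f.txt, g.txt} staged={b.txt}

Answer: b.txt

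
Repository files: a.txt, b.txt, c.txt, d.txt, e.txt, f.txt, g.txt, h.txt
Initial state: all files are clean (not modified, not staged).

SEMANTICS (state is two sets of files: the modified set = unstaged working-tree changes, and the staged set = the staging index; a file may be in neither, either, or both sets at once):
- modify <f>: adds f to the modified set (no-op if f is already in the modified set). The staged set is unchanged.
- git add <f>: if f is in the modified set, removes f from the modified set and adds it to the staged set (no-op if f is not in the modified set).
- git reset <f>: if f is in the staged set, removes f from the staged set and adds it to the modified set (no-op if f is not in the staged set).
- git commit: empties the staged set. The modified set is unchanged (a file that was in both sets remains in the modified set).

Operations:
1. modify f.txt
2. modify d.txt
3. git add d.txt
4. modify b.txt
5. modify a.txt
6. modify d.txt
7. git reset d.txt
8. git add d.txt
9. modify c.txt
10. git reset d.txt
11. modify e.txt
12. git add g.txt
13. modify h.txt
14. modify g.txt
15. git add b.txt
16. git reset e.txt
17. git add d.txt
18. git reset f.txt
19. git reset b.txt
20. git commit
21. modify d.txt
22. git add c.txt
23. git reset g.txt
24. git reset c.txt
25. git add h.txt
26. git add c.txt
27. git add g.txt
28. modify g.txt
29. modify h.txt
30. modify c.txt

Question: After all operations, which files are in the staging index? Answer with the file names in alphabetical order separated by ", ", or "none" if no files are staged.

After op 1 (modify f.txt): modified={f.txt} staged={none}
After op 2 (modify d.txt): modified={d.txt, f.txt} staged={none}
After op 3 (git add d.txt): modified={f.txt} staged={d.txt}
After op 4 (modify b.txt): modified={b.txt, f.txt} staged={d.txt}
After op 5 (modify a.txt): modified={a.txt, b.txt, f.txt} staged={d.txt}
After op 6 (modify d.txt): modified={a.txt, b.txt, d.txt, f.txt} staged={d.txt}
After op 7 (git reset d.txt): modified={a.txt, b.txt, d.txt, f.txt} staged={none}
After op 8 (git add d.txt): modified={a.txt, b.txt, f.txt} staged={d.txt}
After op 9 (modify c.txt): modified={a.txt, b.txt, c.txt, f.txt} staged={d.txt}
After op 10 (git reset d.txt): modified={a.txt, b.txt, c.txt, d.txt, f.txt} staged={none}
After op 11 (modify e.txt): modified={a.txt, b.txt, c.txt, d.txt, e.txt, f.txt} staged={none}
After op 12 (git add g.txt): modified={a.txt, b.txt, c.txt, d.txt, e.txt, f.txt} staged={none}
After op 13 (modify h.txt): modified={a.txt, b.txt, c.txt, d.txt, e.txt, f.txt, h.txt} staged={none}
After op 14 (modify g.txt): modified={a.txt, b.txt, c.txt, d.txt, e.txt, f.txt, g.txt, h.txt} staged={none}
After op 15 (git add b.txt): modified={a.txt, c.txt, d.txt, e.txt, f.txt, g.txt, h.txt} staged={b.txt}
After op 16 (git reset e.txt): modified={a.txt, c.txt, d.txt, e.txt, f.txt, g.txt, h.txt} staged={b.txt}
After op 17 (git add d.txt): modified={a.txt, c.txt, e.txt, f.txt, g.txt, h.txt} staged={b.txt, d.txt}
After op 18 (git reset f.txt): modified={a.txt, c.txt, e.txt, f.txt, g.txt, h.txt} staged={b.txt, d.txt}
After op 19 (git reset b.txt): modified={a.txt, b.txt, c.txt, e.txt, f.txt, g.txt, h.txt} staged={d.txt}
After op 20 (git commit): modified={a.txt, b.txt, c.txt, e.txt, f.txt, g.txt, h.txt} staged={none}
After op 21 (modify d.txt): modified={a.txt, b.txt, c.txt, d.txt, e.txt, f.txt, g.txt, h.txt} staged={none}
After op 22 (git add c.txt): modified={a.txt, b.txt, d.txt, e.txt, f.txt, g.txt, h.txt} staged={c.txt}
After op 23 (git reset g.txt): modified={a.txt, b.txt, d.txt, e.txt, f.txt, g.txt, h.txt} staged={c.txt}
After op 24 (git reset c.txt): modified={a.txt, b.txt, c.txt, d.txt, e.txt, f.txt, g.txt, h.txt} staged={none}
After op 25 (git add h.txt): modified={a.txt, b.txt, c.txt, d.txt, e.txt, f.txt, g.txt} staged={h.txt}
After op 26 (git add c.txt): modified={a.txt, b.txt, d.txt, e.txt, f.txt, g.txt} staged={c.txt, h.txt}
After op 27 (git add g.txt): modified={a.txt, b.txt, d.txt, e.txt, f.txt} staged={c.txt, g.txt, h.txt}
After op 28 (modify g.txt): modified={a.txt, b.txt, d.txt, e.txt, f.txt, g.txt} staged={c.txt, g.txt, h.txt}
After op 29 (modify h.txt): modified={a.txt, b.txt, d.txt, e.txt, f.txt, g.txt, h.txt} staged={c.txt, g.txt, h.txt}
After op 30 (modify c.txt): modified={a.txt, b.txt, c.txt, d.txt, e.txt, f.txt, g.txt, h.txt} staged={c.txt, g.txt, h.txt}

Answer: c.txt, g.txt, h.txt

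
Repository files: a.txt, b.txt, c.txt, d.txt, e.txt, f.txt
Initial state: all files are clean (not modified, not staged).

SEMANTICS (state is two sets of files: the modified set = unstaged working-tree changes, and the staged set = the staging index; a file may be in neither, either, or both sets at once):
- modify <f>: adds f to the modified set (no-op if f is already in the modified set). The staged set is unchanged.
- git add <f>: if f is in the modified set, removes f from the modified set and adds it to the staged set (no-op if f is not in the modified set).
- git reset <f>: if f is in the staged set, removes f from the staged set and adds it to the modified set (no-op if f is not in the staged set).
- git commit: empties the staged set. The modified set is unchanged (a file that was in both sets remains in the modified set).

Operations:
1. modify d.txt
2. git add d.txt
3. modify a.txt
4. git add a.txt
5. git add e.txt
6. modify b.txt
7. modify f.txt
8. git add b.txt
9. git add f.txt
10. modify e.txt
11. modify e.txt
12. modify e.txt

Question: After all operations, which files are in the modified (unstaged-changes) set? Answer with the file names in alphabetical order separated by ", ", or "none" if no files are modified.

After op 1 (modify d.txt): modified={d.txt} staged={none}
After op 2 (git add d.txt): modified={none} staged={d.txt}
After op 3 (modify a.txt): modified={a.txt} staged={d.txt}
After op 4 (git add a.txt): modified={none} staged={a.txt, d.txt}
After op 5 (git add e.txt): modified={none} staged={a.txt, d.txt}
After op 6 (modify b.txt): modified={b.txt} staged={a.txt, d.txt}
After op 7 (modify f.txt): modified={b.txt, f.txt} staged={a.txt, d.txt}
After op 8 (git add b.txt): modified={f.txt} staged={a.txt, b.txt, d.txt}
After op 9 (git add f.txt): modified={none} staged={a.txt, b.txt, d.txt, f.txt}
After op 10 (modify e.txt): modified={e.txt} staged={a.txt, b.txt, d.txt, f.txt}
After op 11 (modify e.txt): modified={e.txt} staged={a.txt, b.txt, d.txt, f.txt}
After op 12 (modify e.txt): modified={e.txt} staged={a.txt, b.txt, d.txt, f.txt}

Answer: e.txt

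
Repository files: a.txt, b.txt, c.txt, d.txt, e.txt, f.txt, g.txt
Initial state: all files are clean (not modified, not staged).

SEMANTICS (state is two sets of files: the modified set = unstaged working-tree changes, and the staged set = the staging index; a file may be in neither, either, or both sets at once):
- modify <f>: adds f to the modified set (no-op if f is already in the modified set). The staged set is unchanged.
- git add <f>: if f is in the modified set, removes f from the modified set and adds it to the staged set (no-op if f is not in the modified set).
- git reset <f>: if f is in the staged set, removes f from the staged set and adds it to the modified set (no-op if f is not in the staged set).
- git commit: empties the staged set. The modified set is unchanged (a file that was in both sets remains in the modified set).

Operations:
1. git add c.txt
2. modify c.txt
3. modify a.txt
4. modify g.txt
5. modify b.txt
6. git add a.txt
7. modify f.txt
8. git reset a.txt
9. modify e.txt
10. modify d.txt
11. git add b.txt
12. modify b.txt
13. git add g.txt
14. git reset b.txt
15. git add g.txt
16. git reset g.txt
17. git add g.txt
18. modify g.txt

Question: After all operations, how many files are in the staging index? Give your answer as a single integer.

Answer: 1

Derivation:
After op 1 (git add c.txt): modified={none} staged={none}
After op 2 (modify c.txt): modified={c.txt} staged={none}
After op 3 (modify a.txt): modified={a.txt, c.txt} staged={none}
After op 4 (modify g.txt): modified={a.txt, c.txt, g.txt} staged={none}
After op 5 (modify b.txt): modified={a.txt, b.txt, c.txt, g.txt} staged={none}
After op 6 (git add a.txt): modified={b.txt, c.txt, g.txt} staged={a.txt}
After op 7 (modify f.txt): modified={b.txt, c.txt, f.txt, g.txt} staged={a.txt}
After op 8 (git reset a.txt): modified={a.txt, b.txt, c.txt, f.txt, g.txt} staged={none}
After op 9 (modify e.txt): modified={a.txt, b.txt, c.txt, e.txt, f.txt, g.txt} staged={none}
After op 10 (modify d.txt): modified={a.txt, b.txt, c.txt, d.txt, e.txt, f.txt, g.txt} staged={none}
After op 11 (git add b.txt): modified={a.txt, c.txt, d.txt, e.txt, f.txt, g.txt} staged={b.txt}
After op 12 (modify b.txt): modified={a.txt, b.txt, c.txt, d.txt, e.txt, f.txt, g.txt} staged={b.txt}
After op 13 (git add g.txt): modified={a.txt, b.txt, c.txt, d.txt, e.txt, f.txt} staged={b.txt, g.txt}
After op 14 (git reset b.txt): modified={a.txt, b.txt, c.txt, d.txt, e.txt, f.txt} staged={g.txt}
After op 15 (git add g.txt): modified={a.txt, b.txt, c.txt, d.txt, e.txt, f.txt} staged={g.txt}
After op 16 (git reset g.txt): modified={a.txt, b.txt, c.txt, d.txt, e.txt, f.txt, g.txt} staged={none}
After op 17 (git add g.txt): modified={a.txt, b.txt, c.txt, d.txt, e.txt, f.txt} staged={g.txt}
After op 18 (modify g.txt): modified={a.txt, b.txt, c.txt, d.txt, e.txt, f.txt, g.txt} staged={g.txt}
Final staged set: {g.txt} -> count=1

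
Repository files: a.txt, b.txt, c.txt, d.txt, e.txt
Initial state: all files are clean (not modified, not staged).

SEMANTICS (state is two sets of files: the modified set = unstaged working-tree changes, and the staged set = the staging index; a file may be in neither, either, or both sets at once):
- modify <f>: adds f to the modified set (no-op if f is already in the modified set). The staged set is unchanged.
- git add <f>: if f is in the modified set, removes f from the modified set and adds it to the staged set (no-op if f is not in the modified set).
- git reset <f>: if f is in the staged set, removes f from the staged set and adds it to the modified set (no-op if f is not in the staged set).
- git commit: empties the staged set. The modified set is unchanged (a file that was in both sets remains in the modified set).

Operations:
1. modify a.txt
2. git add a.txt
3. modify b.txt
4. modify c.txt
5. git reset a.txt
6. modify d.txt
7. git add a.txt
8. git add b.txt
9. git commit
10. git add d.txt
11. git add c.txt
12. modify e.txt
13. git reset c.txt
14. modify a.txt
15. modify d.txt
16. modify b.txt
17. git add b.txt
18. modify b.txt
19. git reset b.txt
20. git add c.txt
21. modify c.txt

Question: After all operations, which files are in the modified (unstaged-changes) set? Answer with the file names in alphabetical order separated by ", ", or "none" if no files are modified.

After op 1 (modify a.txt): modified={a.txt} staged={none}
After op 2 (git add a.txt): modified={none} staged={a.txt}
After op 3 (modify b.txt): modified={b.txt} staged={a.txt}
After op 4 (modify c.txt): modified={b.txt, c.txt} staged={a.txt}
After op 5 (git reset a.txt): modified={a.txt, b.txt, c.txt} staged={none}
After op 6 (modify d.txt): modified={a.txt, b.txt, c.txt, d.txt} staged={none}
After op 7 (git add a.txt): modified={b.txt, c.txt, d.txt} staged={a.txt}
After op 8 (git add b.txt): modified={c.txt, d.txt} staged={a.txt, b.txt}
After op 9 (git commit): modified={c.txt, d.txt} staged={none}
After op 10 (git add d.txt): modified={c.txt} staged={d.txt}
After op 11 (git add c.txt): modified={none} staged={c.txt, d.txt}
After op 12 (modify e.txt): modified={e.txt} staged={c.txt, d.txt}
After op 13 (git reset c.txt): modified={c.txt, e.txt} staged={d.txt}
After op 14 (modify a.txt): modified={a.txt, c.txt, e.txt} staged={d.txt}
After op 15 (modify d.txt): modified={a.txt, c.txt, d.txt, e.txt} staged={d.txt}
After op 16 (modify b.txt): modified={a.txt, b.txt, c.txt, d.txt, e.txt} staged={d.txt}
After op 17 (git add b.txt): modified={a.txt, c.txt, d.txt, e.txt} staged={b.txt, d.txt}
After op 18 (modify b.txt): modified={a.txt, b.txt, c.txt, d.txt, e.txt} staged={b.txt, d.txt}
After op 19 (git reset b.txt): modified={a.txt, b.txt, c.txt, d.txt, e.txt} staged={d.txt}
After op 20 (git add c.txt): modified={a.txt, b.txt, d.txt, e.txt} staged={c.txt, d.txt}
After op 21 (modify c.txt): modified={a.txt, b.txt, c.txt, d.txt, e.txt} staged={c.txt, d.txt}

Answer: a.txt, b.txt, c.txt, d.txt, e.txt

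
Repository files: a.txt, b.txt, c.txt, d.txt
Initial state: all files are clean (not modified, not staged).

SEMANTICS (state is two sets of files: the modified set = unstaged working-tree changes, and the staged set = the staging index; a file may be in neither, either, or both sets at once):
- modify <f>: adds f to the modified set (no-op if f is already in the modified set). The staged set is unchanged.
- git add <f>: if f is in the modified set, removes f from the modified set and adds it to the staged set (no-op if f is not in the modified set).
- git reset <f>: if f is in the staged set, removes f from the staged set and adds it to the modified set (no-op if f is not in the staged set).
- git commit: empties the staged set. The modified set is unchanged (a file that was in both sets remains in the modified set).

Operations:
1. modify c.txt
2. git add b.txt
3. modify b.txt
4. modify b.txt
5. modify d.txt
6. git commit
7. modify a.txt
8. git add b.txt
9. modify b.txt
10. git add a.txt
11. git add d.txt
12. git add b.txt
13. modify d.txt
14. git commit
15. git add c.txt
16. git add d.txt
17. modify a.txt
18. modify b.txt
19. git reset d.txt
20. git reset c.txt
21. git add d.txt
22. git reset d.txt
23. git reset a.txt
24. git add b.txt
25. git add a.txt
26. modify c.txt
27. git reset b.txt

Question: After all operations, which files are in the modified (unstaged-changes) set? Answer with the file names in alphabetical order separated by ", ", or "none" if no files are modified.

After op 1 (modify c.txt): modified={c.txt} staged={none}
After op 2 (git add b.txt): modified={c.txt} staged={none}
After op 3 (modify b.txt): modified={b.txt, c.txt} staged={none}
After op 4 (modify b.txt): modified={b.txt, c.txt} staged={none}
After op 5 (modify d.txt): modified={b.txt, c.txt, d.txt} staged={none}
After op 6 (git commit): modified={b.txt, c.txt, d.txt} staged={none}
After op 7 (modify a.txt): modified={a.txt, b.txt, c.txt, d.txt} staged={none}
After op 8 (git add b.txt): modified={a.txt, c.txt, d.txt} staged={b.txt}
After op 9 (modify b.txt): modified={a.txt, b.txt, c.txt, d.txt} staged={b.txt}
After op 10 (git add a.txt): modified={b.txt, c.txt, d.txt} staged={a.txt, b.txt}
After op 11 (git add d.txt): modified={b.txt, c.txt} staged={a.txt, b.txt, d.txt}
After op 12 (git add b.txt): modified={c.txt} staged={a.txt, b.txt, d.txt}
After op 13 (modify d.txt): modified={c.txt, d.txt} staged={a.txt, b.txt, d.txt}
After op 14 (git commit): modified={c.txt, d.txt} staged={none}
After op 15 (git add c.txt): modified={d.txt} staged={c.txt}
After op 16 (git add d.txt): modified={none} staged={c.txt, d.txt}
After op 17 (modify a.txt): modified={a.txt} staged={c.txt, d.txt}
After op 18 (modify b.txt): modified={a.txt, b.txt} staged={c.txt, d.txt}
After op 19 (git reset d.txt): modified={a.txt, b.txt, d.txt} staged={c.txt}
After op 20 (git reset c.txt): modified={a.txt, b.txt, c.txt, d.txt} staged={none}
After op 21 (git add d.txt): modified={a.txt, b.txt, c.txt} staged={d.txt}
After op 22 (git reset d.txt): modified={a.txt, b.txt, c.txt, d.txt} staged={none}
After op 23 (git reset a.txt): modified={a.txt, b.txt, c.txt, d.txt} staged={none}
After op 24 (git add b.txt): modified={a.txt, c.txt, d.txt} staged={b.txt}
After op 25 (git add a.txt): modified={c.txt, d.txt} staged={a.txt, b.txt}
After op 26 (modify c.txt): modified={c.txt, d.txt} staged={a.txt, b.txt}
After op 27 (git reset b.txt): modified={b.txt, c.txt, d.txt} staged={a.txt}

Answer: b.txt, c.txt, d.txt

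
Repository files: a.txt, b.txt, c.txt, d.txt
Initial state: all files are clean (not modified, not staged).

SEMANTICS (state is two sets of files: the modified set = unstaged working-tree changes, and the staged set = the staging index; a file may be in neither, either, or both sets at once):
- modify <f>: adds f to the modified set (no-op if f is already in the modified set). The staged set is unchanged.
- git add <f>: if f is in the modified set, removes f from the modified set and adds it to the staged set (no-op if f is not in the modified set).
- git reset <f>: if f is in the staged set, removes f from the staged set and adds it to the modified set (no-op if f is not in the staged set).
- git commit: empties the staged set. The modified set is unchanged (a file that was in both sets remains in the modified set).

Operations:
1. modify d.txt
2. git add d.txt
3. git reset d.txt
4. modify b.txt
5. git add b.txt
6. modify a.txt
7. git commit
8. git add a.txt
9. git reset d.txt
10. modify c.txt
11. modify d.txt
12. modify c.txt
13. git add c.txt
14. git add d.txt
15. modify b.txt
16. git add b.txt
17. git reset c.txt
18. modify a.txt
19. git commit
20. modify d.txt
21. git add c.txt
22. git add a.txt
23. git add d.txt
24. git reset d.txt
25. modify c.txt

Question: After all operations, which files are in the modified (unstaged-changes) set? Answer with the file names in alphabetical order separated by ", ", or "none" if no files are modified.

Answer: c.txt, d.txt

Derivation:
After op 1 (modify d.txt): modified={d.txt} staged={none}
After op 2 (git add d.txt): modified={none} staged={d.txt}
After op 3 (git reset d.txt): modified={d.txt} staged={none}
After op 4 (modify b.txt): modified={b.txt, d.txt} staged={none}
After op 5 (git add b.txt): modified={d.txt} staged={b.txt}
After op 6 (modify a.txt): modified={a.txt, d.txt} staged={b.txt}
After op 7 (git commit): modified={a.txt, d.txt} staged={none}
After op 8 (git add a.txt): modified={d.txt} staged={a.txt}
After op 9 (git reset d.txt): modified={d.txt} staged={a.txt}
After op 10 (modify c.txt): modified={c.txt, d.txt} staged={a.txt}
After op 11 (modify d.txt): modified={c.txt, d.txt} staged={a.txt}
After op 12 (modify c.txt): modified={c.txt, d.txt} staged={a.txt}
After op 13 (git add c.txt): modified={d.txt} staged={a.txt, c.txt}
After op 14 (git add d.txt): modified={none} staged={a.txt, c.txt, d.txt}
After op 15 (modify b.txt): modified={b.txt} staged={a.txt, c.txt, d.txt}
After op 16 (git add b.txt): modified={none} staged={a.txt, b.txt, c.txt, d.txt}
After op 17 (git reset c.txt): modified={c.txt} staged={a.txt, b.txt, d.txt}
After op 18 (modify a.txt): modified={a.txt, c.txt} staged={a.txt, b.txt, d.txt}
After op 19 (git commit): modified={a.txt, c.txt} staged={none}
After op 20 (modify d.txt): modified={a.txt, c.txt, d.txt} staged={none}
After op 21 (git add c.txt): modified={a.txt, d.txt} staged={c.txt}
After op 22 (git add a.txt): modified={d.txt} staged={a.txt, c.txt}
After op 23 (git add d.txt): modified={none} staged={a.txt, c.txt, d.txt}
After op 24 (git reset d.txt): modified={d.txt} staged={a.txt, c.txt}
After op 25 (modify c.txt): modified={c.txt, d.txt} staged={a.txt, c.txt}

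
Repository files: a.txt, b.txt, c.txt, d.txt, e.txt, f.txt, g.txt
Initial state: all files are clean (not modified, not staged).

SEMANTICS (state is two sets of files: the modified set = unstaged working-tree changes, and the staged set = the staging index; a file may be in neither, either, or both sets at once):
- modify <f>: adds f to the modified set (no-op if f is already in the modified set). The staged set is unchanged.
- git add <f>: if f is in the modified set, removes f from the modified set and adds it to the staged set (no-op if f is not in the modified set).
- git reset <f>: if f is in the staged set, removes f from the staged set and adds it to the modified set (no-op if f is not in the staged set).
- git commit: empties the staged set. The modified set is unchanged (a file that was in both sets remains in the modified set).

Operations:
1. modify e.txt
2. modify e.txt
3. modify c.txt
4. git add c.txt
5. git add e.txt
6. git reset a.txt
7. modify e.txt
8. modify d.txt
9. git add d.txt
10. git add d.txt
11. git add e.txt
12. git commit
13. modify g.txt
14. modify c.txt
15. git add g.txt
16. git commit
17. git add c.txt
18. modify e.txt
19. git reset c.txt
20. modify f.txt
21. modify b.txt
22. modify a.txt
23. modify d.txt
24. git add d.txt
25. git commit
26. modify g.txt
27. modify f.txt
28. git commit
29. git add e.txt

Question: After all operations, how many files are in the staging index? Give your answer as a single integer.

After op 1 (modify e.txt): modified={e.txt} staged={none}
After op 2 (modify e.txt): modified={e.txt} staged={none}
After op 3 (modify c.txt): modified={c.txt, e.txt} staged={none}
After op 4 (git add c.txt): modified={e.txt} staged={c.txt}
After op 5 (git add e.txt): modified={none} staged={c.txt, e.txt}
After op 6 (git reset a.txt): modified={none} staged={c.txt, e.txt}
After op 7 (modify e.txt): modified={e.txt} staged={c.txt, e.txt}
After op 8 (modify d.txt): modified={d.txt, e.txt} staged={c.txt, e.txt}
After op 9 (git add d.txt): modified={e.txt} staged={c.txt, d.txt, e.txt}
After op 10 (git add d.txt): modified={e.txt} staged={c.txt, d.txt, e.txt}
After op 11 (git add e.txt): modified={none} staged={c.txt, d.txt, e.txt}
After op 12 (git commit): modified={none} staged={none}
After op 13 (modify g.txt): modified={g.txt} staged={none}
After op 14 (modify c.txt): modified={c.txt, g.txt} staged={none}
After op 15 (git add g.txt): modified={c.txt} staged={g.txt}
After op 16 (git commit): modified={c.txt} staged={none}
After op 17 (git add c.txt): modified={none} staged={c.txt}
After op 18 (modify e.txt): modified={e.txt} staged={c.txt}
After op 19 (git reset c.txt): modified={c.txt, e.txt} staged={none}
After op 20 (modify f.txt): modified={c.txt, e.txt, f.txt} staged={none}
After op 21 (modify b.txt): modified={b.txt, c.txt, e.txt, f.txt} staged={none}
After op 22 (modify a.txt): modified={a.txt, b.txt, c.txt, e.txt, f.txt} staged={none}
After op 23 (modify d.txt): modified={a.txt, b.txt, c.txt, d.txt, e.txt, f.txt} staged={none}
After op 24 (git add d.txt): modified={a.txt, b.txt, c.txt, e.txt, f.txt} staged={d.txt}
After op 25 (git commit): modified={a.txt, b.txt, c.txt, e.txt, f.txt} staged={none}
After op 26 (modify g.txt): modified={a.txt, b.txt, c.txt, e.txt, f.txt, g.txt} staged={none}
After op 27 (modify f.txt): modified={a.txt, b.txt, c.txt, e.txt, f.txt, g.txt} staged={none}
After op 28 (git commit): modified={a.txt, b.txt, c.txt, e.txt, f.txt, g.txt} staged={none}
After op 29 (git add e.txt): modified={a.txt, b.txt, c.txt, f.txt, g.txt} staged={e.txt}
Final staged set: {e.txt} -> count=1

Answer: 1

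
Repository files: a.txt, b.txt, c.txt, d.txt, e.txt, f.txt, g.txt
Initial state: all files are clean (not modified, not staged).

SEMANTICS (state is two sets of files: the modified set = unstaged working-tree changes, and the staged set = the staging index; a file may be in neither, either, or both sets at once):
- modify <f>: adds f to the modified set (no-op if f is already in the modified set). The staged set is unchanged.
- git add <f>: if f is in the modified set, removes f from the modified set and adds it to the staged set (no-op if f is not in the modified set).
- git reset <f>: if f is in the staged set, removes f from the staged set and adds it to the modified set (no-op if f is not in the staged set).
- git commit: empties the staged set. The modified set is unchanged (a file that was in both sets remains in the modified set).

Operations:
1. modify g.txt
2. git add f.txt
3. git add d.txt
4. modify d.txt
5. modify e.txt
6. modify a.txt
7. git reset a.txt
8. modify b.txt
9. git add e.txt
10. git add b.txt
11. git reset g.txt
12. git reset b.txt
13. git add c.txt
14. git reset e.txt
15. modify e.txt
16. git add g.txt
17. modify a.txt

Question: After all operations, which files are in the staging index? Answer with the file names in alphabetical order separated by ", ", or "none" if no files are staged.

After op 1 (modify g.txt): modified={g.txt} staged={none}
After op 2 (git add f.txt): modified={g.txt} staged={none}
After op 3 (git add d.txt): modified={g.txt} staged={none}
After op 4 (modify d.txt): modified={d.txt, g.txt} staged={none}
After op 5 (modify e.txt): modified={d.txt, e.txt, g.txt} staged={none}
After op 6 (modify a.txt): modified={a.txt, d.txt, e.txt, g.txt} staged={none}
After op 7 (git reset a.txt): modified={a.txt, d.txt, e.txt, g.txt} staged={none}
After op 8 (modify b.txt): modified={a.txt, b.txt, d.txt, e.txt, g.txt} staged={none}
After op 9 (git add e.txt): modified={a.txt, b.txt, d.txt, g.txt} staged={e.txt}
After op 10 (git add b.txt): modified={a.txt, d.txt, g.txt} staged={b.txt, e.txt}
After op 11 (git reset g.txt): modified={a.txt, d.txt, g.txt} staged={b.txt, e.txt}
After op 12 (git reset b.txt): modified={a.txt, b.txt, d.txt, g.txt} staged={e.txt}
After op 13 (git add c.txt): modified={a.txt, b.txt, d.txt, g.txt} staged={e.txt}
After op 14 (git reset e.txt): modified={a.txt, b.txt, d.txt, e.txt, g.txt} staged={none}
After op 15 (modify e.txt): modified={a.txt, b.txt, d.txt, e.txt, g.txt} staged={none}
After op 16 (git add g.txt): modified={a.txt, b.txt, d.txt, e.txt} staged={g.txt}
After op 17 (modify a.txt): modified={a.txt, b.txt, d.txt, e.txt} staged={g.txt}

Answer: g.txt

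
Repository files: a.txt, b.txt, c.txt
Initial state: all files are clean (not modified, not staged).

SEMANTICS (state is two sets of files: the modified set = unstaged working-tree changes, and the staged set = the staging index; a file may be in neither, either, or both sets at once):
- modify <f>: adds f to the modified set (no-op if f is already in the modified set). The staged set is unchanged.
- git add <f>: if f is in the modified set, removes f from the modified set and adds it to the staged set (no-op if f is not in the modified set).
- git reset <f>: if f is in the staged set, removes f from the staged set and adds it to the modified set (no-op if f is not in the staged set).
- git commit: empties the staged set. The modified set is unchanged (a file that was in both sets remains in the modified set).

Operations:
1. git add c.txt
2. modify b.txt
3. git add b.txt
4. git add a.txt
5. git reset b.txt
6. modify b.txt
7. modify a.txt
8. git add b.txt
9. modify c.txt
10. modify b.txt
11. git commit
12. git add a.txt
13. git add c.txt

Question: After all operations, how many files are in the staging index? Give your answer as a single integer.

Answer: 2

Derivation:
After op 1 (git add c.txt): modified={none} staged={none}
After op 2 (modify b.txt): modified={b.txt} staged={none}
After op 3 (git add b.txt): modified={none} staged={b.txt}
After op 4 (git add a.txt): modified={none} staged={b.txt}
After op 5 (git reset b.txt): modified={b.txt} staged={none}
After op 6 (modify b.txt): modified={b.txt} staged={none}
After op 7 (modify a.txt): modified={a.txt, b.txt} staged={none}
After op 8 (git add b.txt): modified={a.txt} staged={b.txt}
After op 9 (modify c.txt): modified={a.txt, c.txt} staged={b.txt}
After op 10 (modify b.txt): modified={a.txt, b.txt, c.txt} staged={b.txt}
After op 11 (git commit): modified={a.txt, b.txt, c.txt} staged={none}
After op 12 (git add a.txt): modified={b.txt, c.txt} staged={a.txt}
After op 13 (git add c.txt): modified={b.txt} staged={a.txt, c.txt}
Final staged set: {a.txt, c.txt} -> count=2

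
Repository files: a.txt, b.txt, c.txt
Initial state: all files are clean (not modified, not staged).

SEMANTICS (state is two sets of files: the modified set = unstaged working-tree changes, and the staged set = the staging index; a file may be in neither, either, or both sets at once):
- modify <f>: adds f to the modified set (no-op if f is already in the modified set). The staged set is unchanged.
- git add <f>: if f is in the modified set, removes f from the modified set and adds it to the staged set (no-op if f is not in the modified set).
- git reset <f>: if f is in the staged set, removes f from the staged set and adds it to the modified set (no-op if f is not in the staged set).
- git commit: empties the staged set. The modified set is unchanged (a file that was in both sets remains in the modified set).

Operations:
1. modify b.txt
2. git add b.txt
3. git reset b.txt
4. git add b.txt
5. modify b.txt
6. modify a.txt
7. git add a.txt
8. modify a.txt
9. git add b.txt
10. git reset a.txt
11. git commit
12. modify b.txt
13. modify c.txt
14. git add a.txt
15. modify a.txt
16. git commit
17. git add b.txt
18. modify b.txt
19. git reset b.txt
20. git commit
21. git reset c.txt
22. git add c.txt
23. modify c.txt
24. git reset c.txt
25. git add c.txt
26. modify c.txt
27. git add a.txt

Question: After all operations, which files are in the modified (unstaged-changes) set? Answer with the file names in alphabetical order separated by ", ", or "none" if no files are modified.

Answer: b.txt, c.txt

Derivation:
After op 1 (modify b.txt): modified={b.txt} staged={none}
After op 2 (git add b.txt): modified={none} staged={b.txt}
After op 3 (git reset b.txt): modified={b.txt} staged={none}
After op 4 (git add b.txt): modified={none} staged={b.txt}
After op 5 (modify b.txt): modified={b.txt} staged={b.txt}
After op 6 (modify a.txt): modified={a.txt, b.txt} staged={b.txt}
After op 7 (git add a.txt): modified={b.txt} staged={a.txt, b.txt}
After op 8 (modify a.txt): modified={a.txt, b.txt} staged={a.txt, b.txt}
After op 9 (git add b.txt): modified={a.txt} staged={a.txt, b.txt}
After op 10 (git reset a.txt): modified={a.txt} staged={b.txt}
After op 11 (git commit): modified={a.txt} staged={none}
After op 12 (modify b.txt): modified={a.txt, b.txt} staged={none}
After op 13 (modify c.txt): modified={a.txt, b.txt, c.txt} staged={none}
After op 14 (git add a.txt): modified={b.txt, c.txt} staged={a.txt}
After op 15 (modify a.txt): modified={a.txt, b.txt, c.txt} staged={a.txt}
After op 16 (git commit): modified={a.txt, b.txt, c.txt} staged={none}
After op 17 (git add b.txt): modified={a.txt, c.txt} staged={b.txt}
After op 18 (modify b.txt): modified={a.txt, b.txt, c.txt} staged={b.txt}
After op 19 (git reset b.txt): modified={a.txt, b.txt, c.txt} staged={none}
After op 20 (git commit): modified={a.txt, b.txt, c.txt} staged={none}
After op 21 (git reset c.txt): modified={a.txt, b.txt, c.txt} staged={none}
After op 22 (git add c.txt): modified={a.txt, b.txt} staged={c.txt}
After op 23 (modify c.txt): modified={a.txt, b.txt, c.txt} staged={c.txt}
After op 24 (git reset c.txt): modified={a.txt, b.txt, c.txt} staged={none}
After op 25 (git add c.txt): modified={a.txt, b.txt} staged={c.txt}
After op 26 (modify c.txt): modified={a.txt, b.txt, c.txt} staged={c.txt}
After op 27 (git add a.txt): modified={b.txt, c.txt} staged={a.txt, c.txt}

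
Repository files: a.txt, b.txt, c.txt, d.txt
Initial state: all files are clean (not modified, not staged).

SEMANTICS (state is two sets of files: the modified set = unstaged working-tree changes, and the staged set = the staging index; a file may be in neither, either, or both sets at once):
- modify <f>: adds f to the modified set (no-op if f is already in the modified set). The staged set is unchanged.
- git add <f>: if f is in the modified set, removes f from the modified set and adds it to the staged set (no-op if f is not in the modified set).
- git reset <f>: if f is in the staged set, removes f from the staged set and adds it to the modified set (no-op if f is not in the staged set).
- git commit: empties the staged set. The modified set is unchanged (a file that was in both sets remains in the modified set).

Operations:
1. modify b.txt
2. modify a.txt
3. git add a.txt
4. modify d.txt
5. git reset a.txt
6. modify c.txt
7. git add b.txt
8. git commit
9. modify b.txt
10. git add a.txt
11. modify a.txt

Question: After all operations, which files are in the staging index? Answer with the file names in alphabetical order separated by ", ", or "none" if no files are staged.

Answer: a.txt

Derivation:
After op 1 (modify b.txt): modified={b.txt} staged={none}
After op 2 (modify a.txt): modified={a.txt, b.txt} staged={none}
After op 3 (git add a.txt): modified={b.txt} staged={a.txt}
After op 4 (modify d.txt): modified={b.txt, d.txt} staged={a.txt}
After op 5 (git reset a.txt): modified={a.txt, b.txt, d.txt} staged={none}
After op 6 (modify c.txt): modified={a.txt, b.txt, c.txt, d.txt} staged={none}
After op 7 (git add b.txt): modified={a.txt, c.txt, d.txt} staged={b.txt}
After op 8 (git commit): modified={a.txt, c.txt, d.txt} staged={none}
After op 9 (modify b.txt): modified={a.txt, b.txt, c.txt, d.txt} staged={none}
After op 10 (git add a.txt): modified={b.txt, c.txt, d.txt} staged={a.txt}
After op 11 (modify a.txt): modified={a.txt, b.txt, c.txt, d.txt} staged={a.txt}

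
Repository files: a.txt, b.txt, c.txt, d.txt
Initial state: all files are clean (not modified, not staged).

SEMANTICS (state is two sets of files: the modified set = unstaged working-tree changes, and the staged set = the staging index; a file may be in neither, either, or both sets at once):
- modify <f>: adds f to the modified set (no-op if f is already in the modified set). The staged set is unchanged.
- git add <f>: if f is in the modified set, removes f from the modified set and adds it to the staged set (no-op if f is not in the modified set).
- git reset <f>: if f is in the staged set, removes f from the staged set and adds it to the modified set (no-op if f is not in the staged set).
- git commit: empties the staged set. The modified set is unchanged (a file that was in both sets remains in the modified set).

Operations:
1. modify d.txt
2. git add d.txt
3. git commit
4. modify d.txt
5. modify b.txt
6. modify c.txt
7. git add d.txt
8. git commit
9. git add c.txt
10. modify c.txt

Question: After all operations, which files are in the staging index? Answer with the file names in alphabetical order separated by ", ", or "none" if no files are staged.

Answer: c.txt

Derivation:
After op 1 (modify d.txt): modified={d.txt} staged={none}
After op 2 (git add d.txt): modified={none} staged={d.txt}
After op 3 (git commit): modified={none} staged={none}
After op 4 (modify d.txt): modified={d.txt} staged={none}
After op 5 (modify b.txt): modified={b.txt, d.txt} staged={none}
After op 6 (modify c.txt): modified={b.txt, c.txt, d.txt} staged={none}
After op 7 (git add d.txt): modified={b.txt, c.txt} staged={d.txt}
After op 8 (git commit): modified={b.txt, c.txt} staged={none}
After op 9 (git add c.txt): modified={b.txt} staged={c.txt}
After op 10 (modify c.txt): modified={b.txt, c.txt} staged={c.txt}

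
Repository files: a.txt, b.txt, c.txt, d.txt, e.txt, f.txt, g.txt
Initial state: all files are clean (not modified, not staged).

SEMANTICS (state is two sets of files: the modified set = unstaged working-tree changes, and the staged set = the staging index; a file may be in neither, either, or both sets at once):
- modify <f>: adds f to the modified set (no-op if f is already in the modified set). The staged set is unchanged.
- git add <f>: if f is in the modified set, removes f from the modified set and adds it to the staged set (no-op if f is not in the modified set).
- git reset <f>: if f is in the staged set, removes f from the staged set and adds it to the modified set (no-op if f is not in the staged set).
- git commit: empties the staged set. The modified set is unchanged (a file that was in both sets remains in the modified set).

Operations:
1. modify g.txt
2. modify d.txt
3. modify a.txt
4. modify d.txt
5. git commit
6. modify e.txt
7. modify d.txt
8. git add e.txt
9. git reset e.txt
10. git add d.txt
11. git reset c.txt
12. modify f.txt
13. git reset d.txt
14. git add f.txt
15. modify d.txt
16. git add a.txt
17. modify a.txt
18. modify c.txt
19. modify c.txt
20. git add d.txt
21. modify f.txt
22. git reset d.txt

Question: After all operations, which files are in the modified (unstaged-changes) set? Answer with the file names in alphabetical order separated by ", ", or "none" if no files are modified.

Answer: a.txt, c.txt, d.txt, e.txt, f.txt, g.txt

Derivation:
After op 1 (modify g.txt): modified={g.txt} staged={none}
After op 2 (modify d.txt): modified={d.txt, g.txt} staged={none}
After op 3 (modify a.txt): modified={a.txt, d.txt, g.txt} staged={none}
After op 4 (modify d.txt): modified={a.txt, d.txt, g.txt} staged={none}
After op 5 (git commit): modified={a.txt, d.txt, g.txt} staged={none}
After op 6 (modify e.txt): modified={a.txt, d.txt, e.txt, g.txt} staged={none}
After op 7 (modify d.txt): modified={a.txt, d.txt, e.txt, g.txt} staged={none}
After op 8 (git add e.txt): modified={a.txt, d.txt, g.txt} staged={e.txt}
After op 9 (git reset e.txt): modified={a.txt, d.txt, e.txt, g.txt} staged={none}
After op 10 (git add d.txt): modified={a.txt, e.txt, g.txt} staged={d.txt}
After op 11 (git reset c.txt): modified={a.txt, e.txt, g.txt} staged={d.txt}
After op 12 (modify f.txt): modified={a.txt, e.txt, f.txt, g.txt} staged={d.txt}
After op 13 (git reset d.txt): modified={a.txt, d.txt, e.txt, f.txt, g.txt} staged={none}
After op 14 (git add f.txt): modified={a.txt, d.txt, e.txt, g.txt} staged={f.txt}
After op 15 (modify d.txt): modified={a.txt, d.txt, e.txt, g.txt} staged={f.txt}
After op 16 (git add a.txt): modified={d.txt, e.txt, g.txt} staged={a.txt, f.txt}
After op 17 (modify a.txt): modified={a.txt, d.txt, e.txt, g.txt} staged={a.txt, f.txt}
After op 18 (modify c.txt): modified={a.txt, c.txt, d.txt, e.txt, g.txt} staged={a.txt, f.txt}
After op 19 (modify c.txt): modified={a.txt, c.txt, d.txt, e.txt, g.txt} staged={a.txt, f.txt}
After op 20 (git add d.txt): modified={a.txt, c.txt, e.txt, g.txt} staged={a.txt, d.txt, f.txt}
After op 21 (modify f.txt): modified={a.txt, c.txt, e.txt, f.txt, g.txt} staged={a.txt, d.txt, f.txt}
After op 22 (git reset d.txt): modified={a.txt, c.txt, d.txt, e.txt, f.txt, g.txt} staged={a.txt, f.txt}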